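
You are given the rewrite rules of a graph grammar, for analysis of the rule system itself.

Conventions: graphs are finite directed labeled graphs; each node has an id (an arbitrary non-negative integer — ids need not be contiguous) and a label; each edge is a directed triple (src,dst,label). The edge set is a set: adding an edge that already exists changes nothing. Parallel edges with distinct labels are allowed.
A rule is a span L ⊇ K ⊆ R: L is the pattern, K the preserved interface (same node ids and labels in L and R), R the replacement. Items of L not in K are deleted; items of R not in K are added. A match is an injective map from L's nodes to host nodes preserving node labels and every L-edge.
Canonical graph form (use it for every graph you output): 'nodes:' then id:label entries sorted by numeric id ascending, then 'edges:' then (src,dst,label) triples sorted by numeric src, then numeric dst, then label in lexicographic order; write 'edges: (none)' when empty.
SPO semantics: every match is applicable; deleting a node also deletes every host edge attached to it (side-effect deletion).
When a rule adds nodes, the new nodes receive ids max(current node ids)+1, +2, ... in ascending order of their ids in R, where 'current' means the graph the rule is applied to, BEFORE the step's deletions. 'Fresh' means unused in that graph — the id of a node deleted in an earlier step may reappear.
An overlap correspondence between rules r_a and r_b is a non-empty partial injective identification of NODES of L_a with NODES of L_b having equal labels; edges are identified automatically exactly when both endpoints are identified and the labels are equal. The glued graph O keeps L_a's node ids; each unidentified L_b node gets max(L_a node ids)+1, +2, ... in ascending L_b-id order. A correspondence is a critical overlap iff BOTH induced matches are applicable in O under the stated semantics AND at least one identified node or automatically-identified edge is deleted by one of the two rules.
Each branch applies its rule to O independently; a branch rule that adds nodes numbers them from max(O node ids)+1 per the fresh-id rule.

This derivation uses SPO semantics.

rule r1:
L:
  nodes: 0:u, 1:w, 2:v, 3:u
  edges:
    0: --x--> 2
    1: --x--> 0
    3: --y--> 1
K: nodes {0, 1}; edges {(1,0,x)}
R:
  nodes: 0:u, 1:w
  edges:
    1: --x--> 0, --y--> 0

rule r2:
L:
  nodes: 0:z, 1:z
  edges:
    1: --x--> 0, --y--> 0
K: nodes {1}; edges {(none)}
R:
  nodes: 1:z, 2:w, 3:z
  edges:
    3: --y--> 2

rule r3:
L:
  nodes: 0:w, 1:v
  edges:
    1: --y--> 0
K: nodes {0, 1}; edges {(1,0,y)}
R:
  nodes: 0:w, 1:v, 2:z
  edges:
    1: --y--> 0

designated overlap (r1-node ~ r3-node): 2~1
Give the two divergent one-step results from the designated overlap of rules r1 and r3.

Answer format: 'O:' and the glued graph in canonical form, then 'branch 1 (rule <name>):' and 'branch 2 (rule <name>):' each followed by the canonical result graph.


O:
nodes: 0:u, 1:w, 2:v, 3:u, 4:w
edges: (0,2,x); (1,0,x); (2,4,y); (3,1,y)
branch 1 (rule r1):
nodes: 0:u, 1:w, 4:w
edges: (1,0,x); (1,0,y)
branch 2 (rule r3):
nodes: 0:u, 1:w, 2:v, 3:u, 4:w, 5:z
edges: (0,2,x); (1,0,x); (2,4,y); (3,1,y)


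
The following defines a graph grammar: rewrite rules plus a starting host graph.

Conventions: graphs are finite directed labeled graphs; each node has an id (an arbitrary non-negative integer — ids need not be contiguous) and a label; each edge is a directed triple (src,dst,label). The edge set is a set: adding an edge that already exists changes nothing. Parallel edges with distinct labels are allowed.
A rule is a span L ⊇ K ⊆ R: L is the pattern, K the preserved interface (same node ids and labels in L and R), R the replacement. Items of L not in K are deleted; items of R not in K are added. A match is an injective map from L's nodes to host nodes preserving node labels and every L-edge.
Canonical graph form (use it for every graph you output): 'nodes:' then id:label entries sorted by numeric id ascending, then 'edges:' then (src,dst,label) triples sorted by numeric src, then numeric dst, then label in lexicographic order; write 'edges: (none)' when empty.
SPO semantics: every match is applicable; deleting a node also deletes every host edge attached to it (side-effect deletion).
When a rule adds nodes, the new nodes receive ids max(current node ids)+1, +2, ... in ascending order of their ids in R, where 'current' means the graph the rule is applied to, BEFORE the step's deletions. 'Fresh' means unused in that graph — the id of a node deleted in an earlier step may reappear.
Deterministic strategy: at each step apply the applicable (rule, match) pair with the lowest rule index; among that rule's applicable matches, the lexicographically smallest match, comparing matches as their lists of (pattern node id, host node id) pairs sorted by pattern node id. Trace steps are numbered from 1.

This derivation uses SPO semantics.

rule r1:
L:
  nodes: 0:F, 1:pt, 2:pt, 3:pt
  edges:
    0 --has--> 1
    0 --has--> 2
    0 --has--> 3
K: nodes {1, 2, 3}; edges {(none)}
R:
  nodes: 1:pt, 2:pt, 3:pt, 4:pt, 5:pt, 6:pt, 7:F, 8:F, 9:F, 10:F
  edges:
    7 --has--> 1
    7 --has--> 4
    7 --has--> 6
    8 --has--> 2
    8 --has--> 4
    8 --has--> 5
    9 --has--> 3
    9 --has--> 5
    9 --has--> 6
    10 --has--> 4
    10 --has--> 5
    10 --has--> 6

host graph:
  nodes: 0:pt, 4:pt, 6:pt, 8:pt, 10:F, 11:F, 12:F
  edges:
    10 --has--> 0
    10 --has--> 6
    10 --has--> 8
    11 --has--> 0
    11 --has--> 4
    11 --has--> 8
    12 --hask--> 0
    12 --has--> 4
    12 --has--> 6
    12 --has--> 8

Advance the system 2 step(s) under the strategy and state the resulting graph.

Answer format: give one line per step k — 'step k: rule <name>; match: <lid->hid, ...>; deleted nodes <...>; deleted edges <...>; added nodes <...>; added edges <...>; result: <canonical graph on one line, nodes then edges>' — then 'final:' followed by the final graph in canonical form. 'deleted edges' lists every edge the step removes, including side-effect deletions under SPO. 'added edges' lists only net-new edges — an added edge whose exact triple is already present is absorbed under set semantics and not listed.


step 1: rule r1; match: 0->10, 1->0, 2->6, 3->8; deleted nodes 10; deleted edges (10,0,has); (10,6,has); (10,8,has); added nodes 13, 14, 15, 16, 17, 18, 19; added edges (16,0,has); (16,13,has); (16,15,has); (17,6,has); (17,13,has); (17,14,has); (18,8,has); (18,14,has); (18,15,has); (19,13,has); (19,14,has); (19,15,has); result: nodes: 0:pt, 4:pt, 6:pt, 8:pt, 11:F, 12:F, 13:pt, 14:pt, 15:pt, 16:F, 17:F, 18:F, 19:F edges: (11,0,has); (11,4,has); (11,8,has); (12,0,hask); (12,4,has); (12,6,has); (12,8,has); (16,0,has); (16,13,has); (16,15,has); (17,6,has); (17,13,has); (17,14,has); (18,8,has); (18,14,has); (18,15,has); (19,13,has); (19,14,has); (19,15,has)
step 2: rule r1; match: 0->11, 1->0, 2->4, 3->8; deleted nodes 11; deleted edges (11,0,has); (11,4,has); (11,8,has); added nodes 20, 21, 22, 23, 24, 25, 26; added edges (23,0,has); (23,20,has); (23,22,has); (24,4,has); (24,20,has); (24,21,has); (25,8,has); (25,21,has); (25,22,has); (26,20,has); (26,21,has); (26,22,has); result: nodes: 0:pt, 4:pt, 6:pt, 8:pt, 12:F, 13:pt, 14:pt, 15:pt, 16:F, 17:F, 18:F, 19:F, 20:pt, 21:pt, 22:pt, 23:F, 24:F, 25:F, 26:F edges: (12,0,hask); (12,4,has); (12,6,has); (12,8,has); (16,0,has); (16,13,has); (16,15,has); (17,6,has); (17,13,has); (17,14,has); (18,8,has); (18,14,has); (18,15,has); (19,13,has); (19,14,has); (19,15,has); (23,0,has); (23,20,has); (23,22,has); (24,4,has); (24,20,has); (24,21,has); (25,8,has); (25,21,has); (25,22,has); (26,20,has); (26,21,has); (26,22,has)
final:
nodes: 0:pt, 4:pt, 6:pt, 8:pt, 12:F, 13:pt, 14:pt, 15:pt, 16:F, 17:F, 18:F, 19:F, 20:pt, 21:pt, 22:pt, 23:F, 24:F, 25:F, 26:F
edges: (12,0,hask); (12,4,has); (12,6,has); (12,8,has); (16,0,has); (16,13,has); (16,15,has); (17,6,has); (17,13,has); (17,14,has); (18,8,has); (18,14,has); (18,15,has); (19,13,has); (19,14,has); (19,15,has); (23,0,has); (23,20,has); (23,22,has); (24,4,has); (24,20,has); (24,21,has); (25,8,has); (25,21,has); (25,22,has); (26,20,has); (26,21,has); (26,22,has)


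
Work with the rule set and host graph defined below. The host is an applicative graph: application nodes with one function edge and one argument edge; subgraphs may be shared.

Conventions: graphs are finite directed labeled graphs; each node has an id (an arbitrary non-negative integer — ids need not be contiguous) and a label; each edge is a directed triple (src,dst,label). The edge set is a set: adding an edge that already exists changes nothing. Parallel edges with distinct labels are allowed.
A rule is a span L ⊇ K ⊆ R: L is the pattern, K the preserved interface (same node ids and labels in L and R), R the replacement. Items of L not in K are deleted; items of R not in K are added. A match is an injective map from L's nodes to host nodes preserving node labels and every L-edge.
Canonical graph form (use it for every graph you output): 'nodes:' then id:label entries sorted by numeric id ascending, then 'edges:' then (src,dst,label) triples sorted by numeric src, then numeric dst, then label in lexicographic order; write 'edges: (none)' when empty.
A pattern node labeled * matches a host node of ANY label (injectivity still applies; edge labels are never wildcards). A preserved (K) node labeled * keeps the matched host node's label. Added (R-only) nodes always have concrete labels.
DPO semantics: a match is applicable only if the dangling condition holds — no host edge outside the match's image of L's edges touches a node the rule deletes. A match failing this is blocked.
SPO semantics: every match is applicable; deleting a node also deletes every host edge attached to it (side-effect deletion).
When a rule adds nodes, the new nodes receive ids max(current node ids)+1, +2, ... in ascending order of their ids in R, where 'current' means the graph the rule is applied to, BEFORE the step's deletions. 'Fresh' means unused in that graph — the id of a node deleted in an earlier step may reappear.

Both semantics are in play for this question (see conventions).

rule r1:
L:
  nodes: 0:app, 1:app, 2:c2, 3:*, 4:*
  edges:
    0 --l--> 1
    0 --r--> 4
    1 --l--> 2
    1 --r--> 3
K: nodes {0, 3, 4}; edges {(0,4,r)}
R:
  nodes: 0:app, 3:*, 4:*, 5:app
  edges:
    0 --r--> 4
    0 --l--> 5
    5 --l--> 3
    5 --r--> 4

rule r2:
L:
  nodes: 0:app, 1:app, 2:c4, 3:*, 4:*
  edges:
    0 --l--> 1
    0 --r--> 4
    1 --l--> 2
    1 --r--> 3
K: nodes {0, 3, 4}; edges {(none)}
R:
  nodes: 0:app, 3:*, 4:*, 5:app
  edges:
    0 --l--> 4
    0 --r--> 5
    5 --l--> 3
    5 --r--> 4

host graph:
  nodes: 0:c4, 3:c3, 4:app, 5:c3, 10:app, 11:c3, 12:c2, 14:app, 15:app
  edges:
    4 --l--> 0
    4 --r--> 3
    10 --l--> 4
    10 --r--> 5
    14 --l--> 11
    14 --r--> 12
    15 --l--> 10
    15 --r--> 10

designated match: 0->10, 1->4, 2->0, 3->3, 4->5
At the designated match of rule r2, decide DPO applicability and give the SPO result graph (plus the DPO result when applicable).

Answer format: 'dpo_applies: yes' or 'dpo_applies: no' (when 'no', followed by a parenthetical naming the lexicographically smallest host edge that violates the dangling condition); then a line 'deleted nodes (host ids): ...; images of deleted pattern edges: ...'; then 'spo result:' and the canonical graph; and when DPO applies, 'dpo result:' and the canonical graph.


dpo_applies: yes
deleted nodes (host ids): 0, 4; images of deleted pattern edges: (4,0,l); (4,3,r); (10,4,l); (10,5,r)
spo result:
nodes: 3:c3, 5:c3, 10:app, 11:c3, 12:c2, 14:app, 15:app, 16:app
edges: (10,5,l); (10,16,r); (14,11,l); (14,12,r); (15,10,l); (15,10,r); (16,3,l); (16,5,r)
dpo result:
nodes: 3:c3, 5:c3, 10:app, 11:c3, 12:c2, 14:app, 15:app, 16:app
edges: (10,5,l); (10,16,r); (14,11,l); (14,12,r); (15,10,l); (15,10,r); (16,3,l); (16,5,r)


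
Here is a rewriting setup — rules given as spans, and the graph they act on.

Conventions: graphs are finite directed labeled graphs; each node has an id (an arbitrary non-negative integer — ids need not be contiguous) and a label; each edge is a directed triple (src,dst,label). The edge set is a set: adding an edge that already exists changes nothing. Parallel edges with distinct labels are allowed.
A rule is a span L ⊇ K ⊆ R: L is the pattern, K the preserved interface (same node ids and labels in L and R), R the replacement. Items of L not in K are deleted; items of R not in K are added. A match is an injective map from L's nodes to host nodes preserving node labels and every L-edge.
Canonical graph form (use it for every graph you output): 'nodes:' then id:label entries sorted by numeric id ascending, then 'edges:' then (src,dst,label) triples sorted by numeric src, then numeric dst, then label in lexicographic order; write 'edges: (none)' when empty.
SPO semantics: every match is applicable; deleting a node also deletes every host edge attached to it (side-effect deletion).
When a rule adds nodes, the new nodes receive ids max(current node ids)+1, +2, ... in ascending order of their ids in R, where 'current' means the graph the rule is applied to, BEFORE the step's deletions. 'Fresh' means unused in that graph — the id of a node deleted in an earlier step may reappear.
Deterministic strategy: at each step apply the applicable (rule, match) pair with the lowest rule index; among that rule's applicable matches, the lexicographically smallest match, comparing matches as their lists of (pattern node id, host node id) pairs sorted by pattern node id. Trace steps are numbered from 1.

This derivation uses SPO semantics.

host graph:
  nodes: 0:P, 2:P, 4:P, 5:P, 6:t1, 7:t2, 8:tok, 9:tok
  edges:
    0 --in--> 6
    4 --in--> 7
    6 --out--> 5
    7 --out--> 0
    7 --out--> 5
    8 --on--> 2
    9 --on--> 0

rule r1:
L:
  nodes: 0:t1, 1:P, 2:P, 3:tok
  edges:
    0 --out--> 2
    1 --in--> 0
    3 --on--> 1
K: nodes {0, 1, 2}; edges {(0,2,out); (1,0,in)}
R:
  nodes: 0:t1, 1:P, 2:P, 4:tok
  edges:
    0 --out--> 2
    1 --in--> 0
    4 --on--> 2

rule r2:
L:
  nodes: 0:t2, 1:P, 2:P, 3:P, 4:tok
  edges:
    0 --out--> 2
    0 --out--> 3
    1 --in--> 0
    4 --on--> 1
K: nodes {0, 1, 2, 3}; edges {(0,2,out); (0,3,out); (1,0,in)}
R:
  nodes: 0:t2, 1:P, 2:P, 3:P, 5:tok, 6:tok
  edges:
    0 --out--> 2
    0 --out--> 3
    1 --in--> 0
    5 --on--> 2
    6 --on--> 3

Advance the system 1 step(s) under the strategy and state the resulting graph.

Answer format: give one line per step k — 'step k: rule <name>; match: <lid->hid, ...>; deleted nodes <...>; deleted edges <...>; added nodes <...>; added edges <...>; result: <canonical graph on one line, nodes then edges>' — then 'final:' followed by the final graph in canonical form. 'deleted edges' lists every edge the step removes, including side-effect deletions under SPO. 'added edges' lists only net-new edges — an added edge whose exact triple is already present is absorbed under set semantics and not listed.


step 1: rule r1; match: 0->6, 1->0, 2->5, 3->9; deleted nodes 9; deleted edges (9,0,on); added nodes 10; added edges (10,5,on); result: nodes: 0:P, 2:P, 4:P, 5:P, 6:t1, 7:t2, 8:tok, 10:tok edges: (0,6,in); (4,7,in); (6,5,out); (7,0,out); (7,5,out); (8,2,on); (10,5,on)
final:
nodes: 0:P, 2:P, 4:P, 5:P, 6:t1, 7:t2, 8:tok, 10:tok
edges: (0,6,in); (4,7,in); (6,5,out); (7,0,out); (7,5,out); (8,2,on); (10,5,on)


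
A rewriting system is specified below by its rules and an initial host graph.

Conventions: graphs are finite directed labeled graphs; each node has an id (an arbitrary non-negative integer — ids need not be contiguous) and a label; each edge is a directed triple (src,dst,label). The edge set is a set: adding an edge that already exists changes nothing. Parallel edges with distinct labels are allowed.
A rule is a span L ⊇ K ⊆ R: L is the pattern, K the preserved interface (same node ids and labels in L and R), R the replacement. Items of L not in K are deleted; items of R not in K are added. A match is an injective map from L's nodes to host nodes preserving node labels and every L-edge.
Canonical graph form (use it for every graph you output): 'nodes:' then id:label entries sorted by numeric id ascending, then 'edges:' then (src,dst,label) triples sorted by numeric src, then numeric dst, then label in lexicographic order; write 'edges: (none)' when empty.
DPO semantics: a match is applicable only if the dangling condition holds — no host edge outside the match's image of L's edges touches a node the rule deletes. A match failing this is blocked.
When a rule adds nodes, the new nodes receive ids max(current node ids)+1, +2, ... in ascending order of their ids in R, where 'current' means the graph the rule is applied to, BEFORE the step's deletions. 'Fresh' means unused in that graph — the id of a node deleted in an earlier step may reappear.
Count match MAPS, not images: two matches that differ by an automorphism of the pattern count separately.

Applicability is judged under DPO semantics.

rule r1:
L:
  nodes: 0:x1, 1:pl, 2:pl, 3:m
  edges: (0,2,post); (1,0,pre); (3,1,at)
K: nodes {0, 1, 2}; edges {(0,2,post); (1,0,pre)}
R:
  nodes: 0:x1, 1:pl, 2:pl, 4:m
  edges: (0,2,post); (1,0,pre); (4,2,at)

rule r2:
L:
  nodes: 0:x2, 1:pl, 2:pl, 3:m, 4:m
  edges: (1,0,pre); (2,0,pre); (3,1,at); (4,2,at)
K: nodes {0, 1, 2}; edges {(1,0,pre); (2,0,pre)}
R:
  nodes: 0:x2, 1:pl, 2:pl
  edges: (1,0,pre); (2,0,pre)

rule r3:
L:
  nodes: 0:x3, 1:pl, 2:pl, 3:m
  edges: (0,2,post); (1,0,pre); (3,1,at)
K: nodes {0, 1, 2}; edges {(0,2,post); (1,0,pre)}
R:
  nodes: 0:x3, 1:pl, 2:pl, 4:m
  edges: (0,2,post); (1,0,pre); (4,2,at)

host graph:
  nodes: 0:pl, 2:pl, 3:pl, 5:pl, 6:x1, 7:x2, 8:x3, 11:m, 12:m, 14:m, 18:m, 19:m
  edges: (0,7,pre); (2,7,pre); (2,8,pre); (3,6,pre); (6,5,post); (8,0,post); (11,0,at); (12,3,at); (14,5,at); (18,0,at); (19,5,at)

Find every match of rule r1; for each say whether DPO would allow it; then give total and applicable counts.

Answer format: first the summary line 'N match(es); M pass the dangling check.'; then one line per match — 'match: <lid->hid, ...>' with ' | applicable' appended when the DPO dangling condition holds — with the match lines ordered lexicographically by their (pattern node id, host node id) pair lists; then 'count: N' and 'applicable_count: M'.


1 match(es); 1 pass the dangling check.
match: 0->6, 1->3, 2->5, 3->12 | applicable
count: 1
applicable_count: 1


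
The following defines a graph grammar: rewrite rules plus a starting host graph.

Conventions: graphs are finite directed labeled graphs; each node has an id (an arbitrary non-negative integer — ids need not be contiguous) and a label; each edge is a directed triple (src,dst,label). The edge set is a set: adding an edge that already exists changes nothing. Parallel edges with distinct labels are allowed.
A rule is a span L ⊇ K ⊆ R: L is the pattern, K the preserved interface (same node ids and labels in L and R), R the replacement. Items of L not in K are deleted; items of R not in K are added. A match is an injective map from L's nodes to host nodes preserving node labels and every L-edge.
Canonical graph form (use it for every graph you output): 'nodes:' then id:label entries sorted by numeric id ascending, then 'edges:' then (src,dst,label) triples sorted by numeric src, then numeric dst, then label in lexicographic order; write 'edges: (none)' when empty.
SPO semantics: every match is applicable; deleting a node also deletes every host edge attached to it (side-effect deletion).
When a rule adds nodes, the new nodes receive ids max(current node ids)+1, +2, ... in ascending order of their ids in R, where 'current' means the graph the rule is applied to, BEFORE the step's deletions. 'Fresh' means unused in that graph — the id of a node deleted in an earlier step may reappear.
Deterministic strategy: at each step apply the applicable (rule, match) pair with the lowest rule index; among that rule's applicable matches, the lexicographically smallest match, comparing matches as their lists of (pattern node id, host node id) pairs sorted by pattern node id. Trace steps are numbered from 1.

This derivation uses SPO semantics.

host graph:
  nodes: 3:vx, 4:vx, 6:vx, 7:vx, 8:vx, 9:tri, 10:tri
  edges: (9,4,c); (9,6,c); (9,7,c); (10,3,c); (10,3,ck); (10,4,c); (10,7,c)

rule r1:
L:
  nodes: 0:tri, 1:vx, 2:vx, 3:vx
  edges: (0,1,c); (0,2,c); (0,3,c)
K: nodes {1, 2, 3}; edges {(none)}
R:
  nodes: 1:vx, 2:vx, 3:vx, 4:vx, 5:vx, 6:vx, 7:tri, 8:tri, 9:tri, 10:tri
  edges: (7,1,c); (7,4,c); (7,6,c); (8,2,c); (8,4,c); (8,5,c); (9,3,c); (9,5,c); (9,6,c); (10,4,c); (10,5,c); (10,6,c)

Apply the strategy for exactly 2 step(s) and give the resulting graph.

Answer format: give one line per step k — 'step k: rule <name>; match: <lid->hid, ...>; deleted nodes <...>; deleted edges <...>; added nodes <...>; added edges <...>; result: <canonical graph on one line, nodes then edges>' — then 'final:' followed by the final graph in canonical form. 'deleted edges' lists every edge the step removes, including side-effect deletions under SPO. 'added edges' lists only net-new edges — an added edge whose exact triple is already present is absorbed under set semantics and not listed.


step 1: rule r1; match: 0->9, 1->4, 2->6, 3->7; deleted nodes 9; deleted edges (9,4,c); (9,6,c); (9,7,c); added nodes 11, 12, 13, 14, 15, 16, 17; added edges (14,4,c); (14,11,c); (14,13,c); (15,6,c); (15,11,c); (15,12,c); (16,7,c); (16,12,c); (16,13,c); (17,11,c); (17,12,c); (17,13,c); result: nodes: 3:vx, 4:vx, 6:vx, 7:vx, 8:vx, 10:tri, 11:vx, 12:vx, 13:vx, 14:tri, 15:tri, 16:tri, 17:tri edges: (10,3,c); (10,3,ck); (10,4,c); (10,7,c); (14,4,c); (14,11,c); (14,13,c); (15,6,c); (15,11,c); (15,12,c); (16,7,c); (16,12,c); (16,13,c); (17,11,c); (17,12,c); (17,13,c)
step 2: rule r1; match: 0->10, 1->3, 2->4, 3->7; deleted nodes 10; deleted edges (10,3,c); (10,3,ck); (10,4,c); (10,7,c); added nodes 18, 19, 20, 21, 22, 23, 24; added edges (21,3,c); (21,18,c); (21,20,c); (22,4,c); (22,18,c); (22,19,c); (23,7,c); (23,19,c); (23,20,c); (24,18,c); (24,19,c); (24,20,c); result: nodes: 3:vx, 4:vx, 6:vx, 7:vx, 8:vx, 11:vx, 12:vx, 13:vx, 14:tri, 15:tri, 16:tri, 17:tri, 18:vx, 19:vx, 20:vx, 21:tri, 22:tri, 23:tri, 24:tri edges: (14,4,c); (14,11,c); (14,13,c); (15,6,c); (15,11,c); (15,12,c); (16,7,c); (16,12,c); (16,13,c); (17,11,c); (17,12,c); (17,13,c); (21,3,c); (21,18,c); (21,20,c); (22,4,c); (22,18,c); (22,19,c); (23,7,c); (23,19,c); (23,20,c); (24,18,c); (24,19,c); (24,20,c)
final:
nodes: 3:vx, 4:vx, 6:vx, 7:vx, 8:vx, 11:vx, 12:vx, 13:vx, 14:tri, 15:tri, 16:tri, 17:tri, 18:vx, 19:vx, 20:vx, 21:tri, 22:tri, 23:tri, 24:tri
edges: (14,4,c); (14,11,c); (14,13,c); (15,6,c); (15,11,c); (15,12,c); (16,7,c); (16,12,c); (16,13,c); (17,11,c); (17,12,c); (17,13,c); (21,3,c); (21,18,c); (21,20,c); (22,4,c); (22,18,c); (22,19,c); (23,7,c); (23,19,c); (23,20,c); (24,18,c); (24,19,c); (24,20,c)


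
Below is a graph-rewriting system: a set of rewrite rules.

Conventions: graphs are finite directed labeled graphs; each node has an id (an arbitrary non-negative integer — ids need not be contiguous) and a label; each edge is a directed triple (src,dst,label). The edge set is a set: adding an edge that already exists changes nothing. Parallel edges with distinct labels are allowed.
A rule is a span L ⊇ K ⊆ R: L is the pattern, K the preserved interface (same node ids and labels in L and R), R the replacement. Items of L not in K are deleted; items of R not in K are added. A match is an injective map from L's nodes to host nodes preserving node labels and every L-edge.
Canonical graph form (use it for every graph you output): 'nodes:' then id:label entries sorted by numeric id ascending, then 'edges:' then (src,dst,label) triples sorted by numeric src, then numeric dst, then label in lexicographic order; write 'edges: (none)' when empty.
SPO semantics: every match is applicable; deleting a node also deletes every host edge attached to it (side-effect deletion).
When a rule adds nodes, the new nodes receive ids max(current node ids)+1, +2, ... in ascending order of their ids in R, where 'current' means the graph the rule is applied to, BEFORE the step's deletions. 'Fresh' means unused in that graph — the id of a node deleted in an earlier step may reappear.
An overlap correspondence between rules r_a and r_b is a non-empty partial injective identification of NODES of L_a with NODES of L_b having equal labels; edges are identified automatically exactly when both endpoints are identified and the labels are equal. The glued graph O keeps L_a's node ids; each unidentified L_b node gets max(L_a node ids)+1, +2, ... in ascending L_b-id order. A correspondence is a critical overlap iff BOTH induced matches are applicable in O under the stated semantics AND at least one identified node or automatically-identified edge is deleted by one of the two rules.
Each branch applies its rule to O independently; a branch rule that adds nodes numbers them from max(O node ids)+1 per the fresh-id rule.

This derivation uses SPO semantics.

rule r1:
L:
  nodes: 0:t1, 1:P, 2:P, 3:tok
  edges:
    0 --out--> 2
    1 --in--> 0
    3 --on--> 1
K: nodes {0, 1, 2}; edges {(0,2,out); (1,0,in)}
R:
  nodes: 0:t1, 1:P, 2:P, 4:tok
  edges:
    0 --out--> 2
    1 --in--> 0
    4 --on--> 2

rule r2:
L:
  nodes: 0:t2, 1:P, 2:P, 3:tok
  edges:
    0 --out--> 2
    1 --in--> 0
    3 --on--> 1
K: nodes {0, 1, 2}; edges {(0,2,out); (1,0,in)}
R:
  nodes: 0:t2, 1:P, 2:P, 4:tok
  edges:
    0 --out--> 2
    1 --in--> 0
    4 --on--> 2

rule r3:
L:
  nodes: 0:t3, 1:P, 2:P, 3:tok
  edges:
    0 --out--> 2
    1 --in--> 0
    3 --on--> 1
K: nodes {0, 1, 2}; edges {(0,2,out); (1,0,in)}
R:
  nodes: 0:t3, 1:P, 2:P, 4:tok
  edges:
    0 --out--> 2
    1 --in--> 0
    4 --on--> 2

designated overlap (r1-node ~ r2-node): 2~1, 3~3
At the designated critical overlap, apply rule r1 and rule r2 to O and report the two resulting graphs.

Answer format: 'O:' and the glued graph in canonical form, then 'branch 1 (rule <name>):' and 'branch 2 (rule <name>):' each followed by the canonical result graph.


O:
nodes: 0:t1, 1:P, 2:P, 3:tok, 4:t2, 5:P
edges: (0,2,out); (1,0,in); (2,4,in); (3,1,on); (3,2,on); (4,5,out)
branch 1 (rule r1):
nodes: 0:t1, 1:P, 2:P, 4:t2, 5:P, 6:tok
edges: (0,2,out); (1,0,in); (2,4,in); (4,5,out); (6,2,on)
branch 2 (rule r2):
nodes: 0:t1, 1:P, 2:P, 4:t2, 5:P, 6:tok
edges: (0,2,out); (1,0,in); (2,4,in); (4,5,out); (6,5,on)


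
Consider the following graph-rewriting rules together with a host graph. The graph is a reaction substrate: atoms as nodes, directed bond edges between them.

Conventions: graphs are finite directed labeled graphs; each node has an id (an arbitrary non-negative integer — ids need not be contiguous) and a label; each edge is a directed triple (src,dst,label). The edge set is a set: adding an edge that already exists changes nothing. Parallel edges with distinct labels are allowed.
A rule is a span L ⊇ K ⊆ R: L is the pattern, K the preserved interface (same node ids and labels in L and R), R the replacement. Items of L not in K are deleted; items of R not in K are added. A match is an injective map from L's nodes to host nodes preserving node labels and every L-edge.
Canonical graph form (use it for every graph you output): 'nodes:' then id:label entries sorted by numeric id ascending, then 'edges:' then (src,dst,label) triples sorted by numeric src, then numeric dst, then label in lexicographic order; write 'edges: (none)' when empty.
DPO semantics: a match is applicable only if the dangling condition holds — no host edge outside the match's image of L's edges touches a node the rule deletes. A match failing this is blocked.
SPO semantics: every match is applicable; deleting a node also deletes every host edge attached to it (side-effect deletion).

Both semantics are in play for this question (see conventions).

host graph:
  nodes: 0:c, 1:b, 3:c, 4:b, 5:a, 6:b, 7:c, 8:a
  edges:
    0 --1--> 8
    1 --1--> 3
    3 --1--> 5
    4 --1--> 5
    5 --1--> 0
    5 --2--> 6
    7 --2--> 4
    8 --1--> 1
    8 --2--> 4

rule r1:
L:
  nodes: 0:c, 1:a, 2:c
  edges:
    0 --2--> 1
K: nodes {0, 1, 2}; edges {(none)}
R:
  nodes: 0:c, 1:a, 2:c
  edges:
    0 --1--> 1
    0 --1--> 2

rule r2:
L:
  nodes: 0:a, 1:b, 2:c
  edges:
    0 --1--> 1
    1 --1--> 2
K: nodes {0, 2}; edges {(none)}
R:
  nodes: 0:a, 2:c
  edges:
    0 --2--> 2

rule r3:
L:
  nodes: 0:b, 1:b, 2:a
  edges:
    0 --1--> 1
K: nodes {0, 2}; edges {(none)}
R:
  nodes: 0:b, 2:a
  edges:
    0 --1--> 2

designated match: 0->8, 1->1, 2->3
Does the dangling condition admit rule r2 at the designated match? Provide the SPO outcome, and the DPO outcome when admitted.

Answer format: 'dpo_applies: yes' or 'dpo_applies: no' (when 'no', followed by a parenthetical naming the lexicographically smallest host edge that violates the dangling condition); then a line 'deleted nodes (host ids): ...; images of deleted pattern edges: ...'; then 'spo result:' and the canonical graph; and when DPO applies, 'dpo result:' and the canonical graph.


dpo_applies: yes
deleted nodes (host ids): 1; images of deleted pattern edges: (1,3,1); (8,1,1)
spo result:
nodes: 0:c, 3:c, 4:b, 5:a, 6:b, 7:c, 8:a
edges: (0,8,1); (3,5,1); (4,5,1); (5,0,1); (5,6,2); (7,4,2); (8,3,2); (8,4,2)
dpo result:
nodes: 0:c, 3:c, 4:b, 5:a, 6:b, 7:c, 8:a
edges: (0,8,1); (3,5,1); (4,5,1); (5,0,1); (5,6,2); (7,4,2); (8,3,2); (8,4,2)


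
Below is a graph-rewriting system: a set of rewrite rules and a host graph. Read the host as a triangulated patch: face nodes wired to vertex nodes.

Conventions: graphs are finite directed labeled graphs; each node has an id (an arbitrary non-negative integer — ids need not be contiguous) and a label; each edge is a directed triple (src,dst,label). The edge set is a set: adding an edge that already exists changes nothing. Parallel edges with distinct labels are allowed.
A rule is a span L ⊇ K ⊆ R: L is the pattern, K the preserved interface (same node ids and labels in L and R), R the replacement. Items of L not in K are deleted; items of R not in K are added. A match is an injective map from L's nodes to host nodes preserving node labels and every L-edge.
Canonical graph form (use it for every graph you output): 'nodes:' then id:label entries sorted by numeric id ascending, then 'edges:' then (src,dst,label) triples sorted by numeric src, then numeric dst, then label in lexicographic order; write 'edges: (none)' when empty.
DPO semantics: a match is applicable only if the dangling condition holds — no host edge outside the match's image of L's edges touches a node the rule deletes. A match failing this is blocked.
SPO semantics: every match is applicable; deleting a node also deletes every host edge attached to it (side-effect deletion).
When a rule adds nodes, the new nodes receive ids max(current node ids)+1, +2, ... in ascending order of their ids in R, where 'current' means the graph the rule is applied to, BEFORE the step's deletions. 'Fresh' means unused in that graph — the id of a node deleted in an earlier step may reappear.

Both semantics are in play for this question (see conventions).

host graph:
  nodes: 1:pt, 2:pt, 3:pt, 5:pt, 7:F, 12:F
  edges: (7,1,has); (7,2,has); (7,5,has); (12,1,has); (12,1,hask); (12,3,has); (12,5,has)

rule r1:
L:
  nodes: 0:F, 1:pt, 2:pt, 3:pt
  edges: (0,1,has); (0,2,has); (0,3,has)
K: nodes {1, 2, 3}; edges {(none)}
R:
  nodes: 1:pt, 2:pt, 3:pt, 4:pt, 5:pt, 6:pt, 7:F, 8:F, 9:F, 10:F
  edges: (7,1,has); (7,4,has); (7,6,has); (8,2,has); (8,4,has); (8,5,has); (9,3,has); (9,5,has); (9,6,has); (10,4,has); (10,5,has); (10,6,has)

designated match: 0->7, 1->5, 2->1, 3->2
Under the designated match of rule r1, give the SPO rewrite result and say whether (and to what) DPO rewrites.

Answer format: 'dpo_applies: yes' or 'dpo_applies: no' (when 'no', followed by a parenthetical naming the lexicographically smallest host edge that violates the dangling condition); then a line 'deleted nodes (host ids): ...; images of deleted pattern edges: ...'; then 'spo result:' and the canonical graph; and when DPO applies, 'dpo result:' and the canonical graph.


dpo_applies: yes
deleted nodes (host ids): 7; images of deleted pattern edges: (7,1,has); (7,2,has); (7,5,has)
spo result:
nodes: 1:pt, 2:pt, 3:pt, 5:pt, 12:F, 13:pt, 14:pt, 15:pt, 16:F, 17:F, 18:F, 19:F
edges: (12,1,has); (12,1,hask); (12,3,has); (12,5,has); (16,5,has); (16,13,has); (16,15,has); (17,1,has); (17,13,has); (17,14,has); (18,2,has); (18,14,has); (18,15,has); (19,13,has); (19,14,has); (19,15,has)
dpo result:
nodes: 1:pt, 2:pt, 3:pt, 5:pt, 12:F, 13:pt, 14:pt, 15:pt, 16:F, 17:F, 18:F, 19:F
edges: (12,1,has); (12,1,hask); (12,3,has); (12,5,has); (16,5,has); (16,13,has); (16,15,has); (17,1,has); (17,13,has); (17,14,has); (18,2,has); (18,14,has); (18,15,has); (19,13,has); (19,14,has); (19,15,has)


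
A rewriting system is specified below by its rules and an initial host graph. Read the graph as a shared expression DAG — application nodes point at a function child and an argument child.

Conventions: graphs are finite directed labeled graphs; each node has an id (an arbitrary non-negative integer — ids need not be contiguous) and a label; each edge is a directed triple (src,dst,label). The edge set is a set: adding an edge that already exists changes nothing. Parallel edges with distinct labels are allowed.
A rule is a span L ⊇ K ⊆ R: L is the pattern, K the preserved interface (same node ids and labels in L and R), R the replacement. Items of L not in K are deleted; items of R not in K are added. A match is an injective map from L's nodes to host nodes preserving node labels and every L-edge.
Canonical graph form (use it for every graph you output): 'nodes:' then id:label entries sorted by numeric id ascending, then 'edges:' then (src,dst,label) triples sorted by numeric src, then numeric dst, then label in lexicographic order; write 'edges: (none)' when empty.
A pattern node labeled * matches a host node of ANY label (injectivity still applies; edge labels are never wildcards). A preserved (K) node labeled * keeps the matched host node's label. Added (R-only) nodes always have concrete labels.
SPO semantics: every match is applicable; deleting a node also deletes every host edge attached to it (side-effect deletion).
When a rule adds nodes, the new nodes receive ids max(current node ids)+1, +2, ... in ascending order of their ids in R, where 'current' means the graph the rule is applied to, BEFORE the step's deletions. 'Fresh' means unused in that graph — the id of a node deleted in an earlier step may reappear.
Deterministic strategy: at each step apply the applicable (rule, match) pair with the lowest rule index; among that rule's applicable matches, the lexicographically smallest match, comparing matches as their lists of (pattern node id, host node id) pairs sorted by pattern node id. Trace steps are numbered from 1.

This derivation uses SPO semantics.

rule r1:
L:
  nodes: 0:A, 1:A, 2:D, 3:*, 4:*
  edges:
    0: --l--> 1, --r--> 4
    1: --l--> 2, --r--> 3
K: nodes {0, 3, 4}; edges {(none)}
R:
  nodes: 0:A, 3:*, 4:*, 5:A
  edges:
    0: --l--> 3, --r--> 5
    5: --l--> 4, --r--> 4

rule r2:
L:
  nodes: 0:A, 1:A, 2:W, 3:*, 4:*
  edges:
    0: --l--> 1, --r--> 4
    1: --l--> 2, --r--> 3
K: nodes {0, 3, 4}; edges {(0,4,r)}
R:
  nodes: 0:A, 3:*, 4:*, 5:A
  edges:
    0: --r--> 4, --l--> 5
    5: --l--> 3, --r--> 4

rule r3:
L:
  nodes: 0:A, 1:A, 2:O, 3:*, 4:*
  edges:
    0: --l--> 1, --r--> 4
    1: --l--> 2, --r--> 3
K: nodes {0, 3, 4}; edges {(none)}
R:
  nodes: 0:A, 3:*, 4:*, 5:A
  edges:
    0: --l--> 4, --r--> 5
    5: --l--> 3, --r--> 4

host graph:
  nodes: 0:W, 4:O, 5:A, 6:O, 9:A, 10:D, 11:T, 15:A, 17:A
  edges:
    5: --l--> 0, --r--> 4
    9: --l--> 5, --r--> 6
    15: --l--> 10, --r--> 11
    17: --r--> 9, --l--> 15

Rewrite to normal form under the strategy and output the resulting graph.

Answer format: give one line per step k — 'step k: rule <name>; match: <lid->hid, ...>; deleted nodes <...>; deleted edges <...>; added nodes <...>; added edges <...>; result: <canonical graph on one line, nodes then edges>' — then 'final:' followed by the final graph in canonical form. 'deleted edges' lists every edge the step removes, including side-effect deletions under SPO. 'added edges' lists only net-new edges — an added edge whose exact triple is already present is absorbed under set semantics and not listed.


step 1: rule r1; match: 0->17, 1->15, 2->10, 3->11, 4->9; deleted nodes 10, 15; deleted edges (15,10,l); (15,11,r); (17,9,r); (17,15,l); added nodes 18; added edges (17,11,l); (17,18,r); (18,9,l); (18,9,r); result: nodes: 0:W, 4:O, 5:A, 6:O, 9:A, 11:T, 17:A, 18:A edges: (5,0,l); (5,4,r); (9,5,l); (9,6,r); (17,11,l); (17,18,r); (18,9,l); (18,9,r)
step 2: rule r2; match: 0->9, 1->5, 2->0, 3->4, 4->6; deleted nodes 0, 5; deleted edges (5,0,l); (5,4,r); (9,5,l); added nodes 19; added edges (9,19,l); (19,4,l); (19,6,r); result: nodes: 4:O, 6:O, 9:A, 11:T, 17:A, 18:A, 19:A edges: (9,6,r); (9,19,l); (17,11,l); (17,18,r); (18,9,l); (18,9,r); (19,4,l); (19,6,r)
final:
nodes: 4:O, 6:O, 9:A, 11:T, 17:A, 18:A, 19:A
edges: (9,6,r); (9,19,l); (17,11,l); (17,18,r); (18,9,l); (18,9,r); (19,4,l); (19,6,r)


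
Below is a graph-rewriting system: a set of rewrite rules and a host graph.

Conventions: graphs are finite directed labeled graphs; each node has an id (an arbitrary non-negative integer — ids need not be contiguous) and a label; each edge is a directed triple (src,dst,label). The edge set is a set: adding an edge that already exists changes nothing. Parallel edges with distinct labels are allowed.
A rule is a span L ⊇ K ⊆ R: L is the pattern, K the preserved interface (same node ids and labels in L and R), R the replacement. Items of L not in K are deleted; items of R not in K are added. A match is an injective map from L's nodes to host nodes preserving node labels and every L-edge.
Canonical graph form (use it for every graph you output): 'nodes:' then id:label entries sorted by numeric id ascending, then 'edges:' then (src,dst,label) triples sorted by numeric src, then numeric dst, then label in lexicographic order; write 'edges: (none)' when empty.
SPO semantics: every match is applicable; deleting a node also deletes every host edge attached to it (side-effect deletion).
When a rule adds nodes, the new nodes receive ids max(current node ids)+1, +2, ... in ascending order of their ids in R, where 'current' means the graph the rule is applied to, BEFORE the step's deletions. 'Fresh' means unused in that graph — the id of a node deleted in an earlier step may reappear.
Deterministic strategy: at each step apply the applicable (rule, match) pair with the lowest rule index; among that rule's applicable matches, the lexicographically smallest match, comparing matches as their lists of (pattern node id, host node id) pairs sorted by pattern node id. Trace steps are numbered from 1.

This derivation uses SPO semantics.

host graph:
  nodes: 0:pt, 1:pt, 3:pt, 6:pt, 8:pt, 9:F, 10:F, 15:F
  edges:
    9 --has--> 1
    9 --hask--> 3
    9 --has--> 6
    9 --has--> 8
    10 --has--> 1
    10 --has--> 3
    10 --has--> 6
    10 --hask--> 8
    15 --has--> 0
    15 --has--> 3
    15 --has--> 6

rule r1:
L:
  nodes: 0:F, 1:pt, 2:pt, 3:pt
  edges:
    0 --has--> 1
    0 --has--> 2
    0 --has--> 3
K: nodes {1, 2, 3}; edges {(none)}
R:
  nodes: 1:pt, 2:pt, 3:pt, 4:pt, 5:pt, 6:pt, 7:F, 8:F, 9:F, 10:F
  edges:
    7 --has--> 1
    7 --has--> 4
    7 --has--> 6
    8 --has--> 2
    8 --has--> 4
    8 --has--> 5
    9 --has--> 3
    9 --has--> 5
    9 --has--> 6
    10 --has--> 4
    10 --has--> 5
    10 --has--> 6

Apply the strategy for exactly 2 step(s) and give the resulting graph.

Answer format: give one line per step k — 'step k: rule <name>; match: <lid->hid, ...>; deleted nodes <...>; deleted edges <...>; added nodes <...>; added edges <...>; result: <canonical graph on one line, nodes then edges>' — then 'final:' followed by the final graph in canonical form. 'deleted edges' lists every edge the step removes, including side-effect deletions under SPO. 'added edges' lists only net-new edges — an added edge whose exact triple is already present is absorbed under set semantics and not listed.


step 1: rule r1; match: 0->9, 1->1, 2->6, 3->8; deleted nodes 9; deleted edges (9,1,has); (9,3,hask); (9,6,has); (9,8,has); added nodes 16, 17, 18, 19, 20, 21, 22; added edges (19,1,has); (19,16,has); (19,18,has); (20,6,has); (20,16,has); (20,17,has); (21,8,has); (21,17,has); (21,18,has); (22,16,has); (22,17,has); (22,18,has); result: nodes: 0:pt, 1:pt, 3:pt, 6:pt, 8:pt, 10:F, 15:F, 16:pt, 17:pt, 18:pt, 19:F, 20:F, 21:F, 22:F edges: (10,1,has); (10,3,has); (10,6,has); (10,8,hask); (15,0,has); (15,3,has); (15,6,has); (19,1,has); (19,16,has); (19,18,has); (20,6,has); (20,16,has); (20,17,has); (21,8,has); (21,17,has); (21,18,has); (22,16,has); (22,17,has); (22,18,has)
step 2: rule r1; match: 0->10, 1->1, 2->3, 3->6; deleted nodes 10; deleted edges (10,1,has); (10,3,has); (10,6,has); (10,8,hask); added nodes 23, 24, 25, 26, 27, 28, 29; added edges (26,1,has); (26,23,has); (26,25,has); (27,3,has); (27,23,has); (27,24,has); (28,6,has); (28,24,has); (28,25,has); (29,23,has); (29,24,has); (29,25,has); result: nodes: 0:pt, 1:pt, 3:pt, 6:pt, 8:pt, 15:F, 16:pt, 17:pt, 18:pt, 19:F, 20:F, 21:F, 22:F, 23:pt, 24:pt, 25:pt, 26:F, 27:F, 28:F, 29:F edges: (15,0,has); (15,3,has); (15,6,has); (19,1,has); (19,16,has); (19,18,has); (20,6,has); (20,16,has); (20,17,has); (21,8,has); (21,17,has); (21,18,has); (22,16,has); (22,17,has); (22,18,has); (26,1,has); (26,23,has); (26,25,has); (27,3,has); (27,23,has); (27,24,has); (28,6,has); (28,24,has); (28,25,has); (29,23,has); (29,24,has); (29,25,has)
final:
nodes: 0:pt, 1:pt, 3:pt, 6:pt, 8:pt, 15:F, 16:pt, 17:pt, 18:pt, 19:F, 20:F, 21:F, 22:F, 23:pt, 24:pt, 25:pt, 26:F, 27:F, 28:F, 29:F
edges: (15,0,has); (15,3,has); (15,6,has); (19,1,has); (19,16,has); (19,18,has); (20,6,has); (20,16,has); (20,17,has); (21,8,has); (21,17,has); (21,18,has); (22,16,has); (22,17,has); (22,18,has); (26,1,has); (26,23,has); (26,25,has); (27,3,has); (27,23,has); (27,24,has); (28,6,has); (28,24,has); (28,25,has); (29,23,has); (29,24,has); (29,25,has)
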